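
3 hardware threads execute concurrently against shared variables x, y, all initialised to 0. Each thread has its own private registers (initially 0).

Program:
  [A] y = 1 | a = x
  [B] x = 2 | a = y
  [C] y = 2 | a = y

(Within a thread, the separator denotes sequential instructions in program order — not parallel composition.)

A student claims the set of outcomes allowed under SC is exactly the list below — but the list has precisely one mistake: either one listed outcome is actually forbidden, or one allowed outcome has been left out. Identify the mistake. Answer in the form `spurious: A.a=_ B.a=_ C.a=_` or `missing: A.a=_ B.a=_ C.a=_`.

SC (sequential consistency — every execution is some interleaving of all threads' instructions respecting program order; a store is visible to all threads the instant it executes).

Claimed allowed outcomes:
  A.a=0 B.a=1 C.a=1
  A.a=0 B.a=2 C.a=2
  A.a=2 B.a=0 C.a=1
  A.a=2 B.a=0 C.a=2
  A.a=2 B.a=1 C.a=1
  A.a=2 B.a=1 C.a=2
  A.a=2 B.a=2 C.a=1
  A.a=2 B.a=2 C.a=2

outcome vector order: (A.a,B.a,C.a)
SC: 9 outcomes — {011; 012; 022; 201; 202; 211; 212; 221; 222}
SC∖claimed = {012}

missing: A.a=0 B.a=1 C.a=2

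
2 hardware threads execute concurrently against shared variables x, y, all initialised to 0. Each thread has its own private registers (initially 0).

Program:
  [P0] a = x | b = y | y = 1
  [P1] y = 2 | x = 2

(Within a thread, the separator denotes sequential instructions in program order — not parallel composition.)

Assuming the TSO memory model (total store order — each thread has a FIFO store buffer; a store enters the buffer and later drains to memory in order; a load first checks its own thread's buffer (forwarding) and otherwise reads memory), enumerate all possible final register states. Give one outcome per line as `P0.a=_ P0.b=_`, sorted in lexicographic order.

P0.a=0 P0.b=0
P0.a=0 P0.b=2
P0.a=2 P0.b=2

outcome vector order: (P0.a,P0.b)
|TSO outcomes| = 3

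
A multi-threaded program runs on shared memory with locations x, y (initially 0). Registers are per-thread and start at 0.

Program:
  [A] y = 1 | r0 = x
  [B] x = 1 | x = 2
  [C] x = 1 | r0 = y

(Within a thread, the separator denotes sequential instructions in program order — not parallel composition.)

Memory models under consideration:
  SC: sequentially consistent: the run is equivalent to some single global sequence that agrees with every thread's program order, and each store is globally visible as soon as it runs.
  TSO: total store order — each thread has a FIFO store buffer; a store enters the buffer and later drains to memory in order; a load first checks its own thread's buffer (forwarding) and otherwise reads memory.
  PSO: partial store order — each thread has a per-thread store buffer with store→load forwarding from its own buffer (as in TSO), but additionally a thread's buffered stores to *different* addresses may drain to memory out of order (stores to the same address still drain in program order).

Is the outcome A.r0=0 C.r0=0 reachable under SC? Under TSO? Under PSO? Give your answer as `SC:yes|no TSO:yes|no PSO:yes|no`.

SC:no TSO:yes PSO:yes

outcome vector order: (A.r0,C.r0)
under SC → 01 10 11 20 21
under TSO → 00 01 10 11 20 21
under PSO → 00 01 10 11 20 21
target 00 ∈ {TSO,PSO}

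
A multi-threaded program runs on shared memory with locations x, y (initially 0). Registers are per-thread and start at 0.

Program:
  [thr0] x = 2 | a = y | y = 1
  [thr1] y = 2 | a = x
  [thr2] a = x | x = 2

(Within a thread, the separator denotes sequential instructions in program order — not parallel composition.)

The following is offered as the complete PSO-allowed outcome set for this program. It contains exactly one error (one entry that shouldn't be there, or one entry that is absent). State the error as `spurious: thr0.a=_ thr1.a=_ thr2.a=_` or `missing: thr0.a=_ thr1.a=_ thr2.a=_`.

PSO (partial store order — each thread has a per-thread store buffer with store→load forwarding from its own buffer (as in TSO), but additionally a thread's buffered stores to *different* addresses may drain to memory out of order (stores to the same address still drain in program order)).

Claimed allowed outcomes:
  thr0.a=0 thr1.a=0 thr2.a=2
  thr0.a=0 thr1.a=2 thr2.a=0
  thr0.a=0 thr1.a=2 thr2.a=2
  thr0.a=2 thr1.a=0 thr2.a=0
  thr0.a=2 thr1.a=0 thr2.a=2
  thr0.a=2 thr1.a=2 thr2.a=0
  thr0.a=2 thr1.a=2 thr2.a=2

missing: thr0.a=0 thr1.a=0 thr2.a=0

outcome vector order: (thr0.a,thr1.a,thr2.a)
PSO: 8 outcomes — {(0,0,0); (0,0,2); (0,2,0); (0,2,2); (2,0,0); (2,0,2); (2,2,0); (2,2,2)}
PSO∖claimed = {(0,0,0)}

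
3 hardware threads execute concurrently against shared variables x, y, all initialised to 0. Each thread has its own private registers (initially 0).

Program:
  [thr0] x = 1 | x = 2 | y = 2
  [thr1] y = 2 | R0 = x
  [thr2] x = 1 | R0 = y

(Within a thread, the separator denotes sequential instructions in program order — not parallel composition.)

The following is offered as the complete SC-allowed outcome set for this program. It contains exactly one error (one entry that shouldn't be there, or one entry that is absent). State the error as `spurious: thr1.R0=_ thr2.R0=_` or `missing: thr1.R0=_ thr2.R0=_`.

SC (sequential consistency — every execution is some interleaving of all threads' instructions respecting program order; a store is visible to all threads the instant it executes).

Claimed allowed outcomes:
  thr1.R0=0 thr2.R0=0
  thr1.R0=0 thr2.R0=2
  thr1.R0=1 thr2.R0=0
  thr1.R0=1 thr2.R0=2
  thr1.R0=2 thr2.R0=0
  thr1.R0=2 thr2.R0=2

spurious: thr1.R0=0 thr2.R0=0

outcome vector order: (thr1.R0,thr2.R0)
SC: 5 outcomes — {<0 2>, <1 0>, <1 2>, <2 0>, <2 2>}
claimed∖SC = {<0 0>}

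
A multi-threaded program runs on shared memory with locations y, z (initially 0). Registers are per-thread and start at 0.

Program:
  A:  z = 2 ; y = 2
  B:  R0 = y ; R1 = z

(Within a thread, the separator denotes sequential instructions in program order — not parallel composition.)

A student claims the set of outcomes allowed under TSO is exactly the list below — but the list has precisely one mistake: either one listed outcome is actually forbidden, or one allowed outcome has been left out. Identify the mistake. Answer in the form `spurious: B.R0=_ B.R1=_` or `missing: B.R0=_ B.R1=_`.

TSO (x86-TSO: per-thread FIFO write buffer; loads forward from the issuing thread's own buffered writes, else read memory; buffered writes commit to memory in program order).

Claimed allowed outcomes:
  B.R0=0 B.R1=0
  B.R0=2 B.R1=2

outcome vector order: (B.R0,B.R1)
TSO (3): 00, 02, 22
TSO∖claimed = {02}

missing: B.R0=0 B.R1=2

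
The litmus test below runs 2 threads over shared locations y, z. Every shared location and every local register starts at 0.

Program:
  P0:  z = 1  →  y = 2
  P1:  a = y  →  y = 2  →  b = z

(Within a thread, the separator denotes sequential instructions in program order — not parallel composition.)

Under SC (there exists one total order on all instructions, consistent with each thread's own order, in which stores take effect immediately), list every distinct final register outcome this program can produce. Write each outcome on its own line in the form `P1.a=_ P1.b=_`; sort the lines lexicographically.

P1.a=0 P1.b=0
P1.a=0 P1.b=1
P1.a=2 P1.b=1

outcome vector order: (P1.a,P1.b)
|SC outcomes| = 3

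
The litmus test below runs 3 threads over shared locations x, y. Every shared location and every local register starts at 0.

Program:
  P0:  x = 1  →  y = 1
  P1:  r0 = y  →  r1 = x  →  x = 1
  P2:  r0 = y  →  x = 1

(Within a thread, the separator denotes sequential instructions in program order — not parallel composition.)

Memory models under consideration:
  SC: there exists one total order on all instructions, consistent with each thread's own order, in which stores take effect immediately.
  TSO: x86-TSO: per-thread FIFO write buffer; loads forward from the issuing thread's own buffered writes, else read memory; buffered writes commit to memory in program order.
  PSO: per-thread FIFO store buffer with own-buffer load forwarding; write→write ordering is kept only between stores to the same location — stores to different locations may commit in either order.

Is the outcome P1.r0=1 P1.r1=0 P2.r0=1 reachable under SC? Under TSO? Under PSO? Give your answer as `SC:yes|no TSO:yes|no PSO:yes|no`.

outcome vector order: (P1.r0,P1.r1,P2.r0)
[SC] allowed = {0/0/0 0/0/1 0/1/0 0/1/1 1/1/0 1/1/1}
[TSO] allowed = {0/0/0 0/0/1 0/1/0 0/1/1 1/1/0 1/1/1}
[PSO] allowed = {0/0/0 0/0/1 0/1/0 0/1/1 1/0/0 1/0/1 1/1/0 1/1/1}
target 1/0/1 ∈ {PSO}

SC:no TSO:no PSO:yes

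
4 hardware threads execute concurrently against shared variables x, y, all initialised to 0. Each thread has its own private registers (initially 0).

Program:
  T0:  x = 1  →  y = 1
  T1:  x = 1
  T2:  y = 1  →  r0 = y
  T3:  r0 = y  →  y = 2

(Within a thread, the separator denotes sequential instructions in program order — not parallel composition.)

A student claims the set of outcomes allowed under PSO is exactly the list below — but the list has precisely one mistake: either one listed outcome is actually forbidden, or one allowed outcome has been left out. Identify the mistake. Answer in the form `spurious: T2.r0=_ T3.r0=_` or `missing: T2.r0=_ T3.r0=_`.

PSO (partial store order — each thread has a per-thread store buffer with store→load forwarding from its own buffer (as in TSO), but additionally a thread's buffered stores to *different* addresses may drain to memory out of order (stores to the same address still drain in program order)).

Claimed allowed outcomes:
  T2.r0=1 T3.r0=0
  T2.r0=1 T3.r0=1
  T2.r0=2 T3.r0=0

missing: T2.r0=2 T3.r0=1

outcome vector order: (T2.r0,T3.r0)
under PSO → <1 0>; <1 1>; <2 0>; <2 1>
PSO∖claimed = {<2 1>}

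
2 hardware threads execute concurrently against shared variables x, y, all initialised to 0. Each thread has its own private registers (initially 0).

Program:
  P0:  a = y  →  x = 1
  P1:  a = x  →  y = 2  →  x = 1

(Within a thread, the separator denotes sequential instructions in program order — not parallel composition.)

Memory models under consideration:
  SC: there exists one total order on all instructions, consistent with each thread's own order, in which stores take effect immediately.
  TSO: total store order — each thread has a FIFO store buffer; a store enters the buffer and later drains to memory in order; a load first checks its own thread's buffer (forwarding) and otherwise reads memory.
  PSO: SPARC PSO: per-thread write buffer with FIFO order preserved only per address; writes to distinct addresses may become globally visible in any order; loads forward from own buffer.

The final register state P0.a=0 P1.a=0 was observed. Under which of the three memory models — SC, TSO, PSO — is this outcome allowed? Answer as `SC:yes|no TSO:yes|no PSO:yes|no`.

outcome vector order: (P0.a,P1.a)
SC (3): 0/0; 0/1; 2/0
TSO (3): 0/0; 0/1; 2/0
PSO (3): 0/0; 0/1; 2/0
target 0/0 ∈ {SC,TSO,PSO}

SC:yes TSO:yes PSO:yes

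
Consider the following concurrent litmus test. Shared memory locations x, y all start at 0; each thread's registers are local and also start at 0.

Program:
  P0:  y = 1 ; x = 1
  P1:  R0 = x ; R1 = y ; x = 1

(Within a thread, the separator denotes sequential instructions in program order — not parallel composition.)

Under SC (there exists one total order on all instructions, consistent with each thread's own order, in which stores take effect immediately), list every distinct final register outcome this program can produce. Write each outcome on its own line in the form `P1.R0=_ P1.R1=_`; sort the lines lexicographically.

P1.R0=0 P1.R1=0
P1.R0=0 P1.R1=1
P1.R0=1 P1.R1=1

outcome vector order: (P1.R0,P1.R1)
|SC outcomes| = 3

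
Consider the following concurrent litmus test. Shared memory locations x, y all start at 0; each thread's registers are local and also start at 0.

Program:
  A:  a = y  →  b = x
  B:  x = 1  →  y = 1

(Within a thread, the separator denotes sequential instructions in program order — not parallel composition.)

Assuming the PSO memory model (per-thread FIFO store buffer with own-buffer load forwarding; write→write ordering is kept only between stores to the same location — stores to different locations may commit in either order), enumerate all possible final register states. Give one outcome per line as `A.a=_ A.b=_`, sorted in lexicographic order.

outcome vector order: (A.a,A.b)
|PSO outcomes| = 4

A.a=0 A.b=0
A.a=0 A.b=1
A.a=1 A.b=0
A.a=1 A.b=1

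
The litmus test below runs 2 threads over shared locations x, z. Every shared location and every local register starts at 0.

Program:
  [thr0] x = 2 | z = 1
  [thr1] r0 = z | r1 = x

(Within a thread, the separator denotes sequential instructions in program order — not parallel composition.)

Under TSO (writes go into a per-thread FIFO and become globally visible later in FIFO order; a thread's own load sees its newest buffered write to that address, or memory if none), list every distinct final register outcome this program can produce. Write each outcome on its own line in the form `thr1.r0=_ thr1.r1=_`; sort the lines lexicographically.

outcome vector order: (thr1.r0,thr1.r1)
|TSO outcomes| = 3

thr1.r0=0 thr1.r1=0
thr1.r0=0 thr1.r1=2
thr1.r0=1 thr1.r1=2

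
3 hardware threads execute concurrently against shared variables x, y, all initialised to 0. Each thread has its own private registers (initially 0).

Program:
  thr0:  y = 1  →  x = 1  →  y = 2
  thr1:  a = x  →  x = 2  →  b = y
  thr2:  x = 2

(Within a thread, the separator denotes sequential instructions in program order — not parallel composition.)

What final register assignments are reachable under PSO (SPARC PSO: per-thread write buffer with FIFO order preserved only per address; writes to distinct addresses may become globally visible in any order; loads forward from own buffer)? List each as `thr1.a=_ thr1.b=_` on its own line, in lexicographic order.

thr1.a=0 thr1.b=0
thr1.a=0 thr1.b=1
thr1.a=0 thr1.b=2
thr1.a=1 thr1.b=0
thr1.a=1 thr1.b=1
thr1.a=1 thr1.b=2
thr1.a=2 thr1.b=0
thr1.a=2 thr1.b=1
thr1.a=2 thr1.b=2

outcome vector order: (thr1.a,thr1.b)
|PSO outcomes| = 9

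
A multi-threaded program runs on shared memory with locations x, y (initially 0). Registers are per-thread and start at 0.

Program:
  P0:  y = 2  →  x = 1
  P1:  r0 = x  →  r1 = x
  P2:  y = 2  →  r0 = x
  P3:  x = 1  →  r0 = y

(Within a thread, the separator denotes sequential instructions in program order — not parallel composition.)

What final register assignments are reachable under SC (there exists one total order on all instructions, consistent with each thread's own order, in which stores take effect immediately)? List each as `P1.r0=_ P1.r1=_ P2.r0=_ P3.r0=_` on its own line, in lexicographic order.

P1.r0=0 P1.r1=0 P2.r0=0 P3.r0=2
P1.r0=0 P1.r1=0 P2.r0=1 P3.r0=0
P1.r0=0 P1.r1=0 P2.r0=1 P3.r0=2
P1.r0=0 P1.r1=1 P2.r0=0 P3.r0=2
P1.r0=0 P1.r1=1 P2.r0=1 P3.r0=0
P1.r0=0 P1.r1=1 P2.r0=1 P3.r0=2
P1.r0=1 P1.r1=1 P2.r0=0 P3.r0=2
P1.r0=1 P1.r1=1 P2.r0=1 P3.r0=0
P1.r0=1 P1.r1=1 P2.r0=1 P3.r0=2

outcome vector order: (P1.r0,P1.r1,P2.r0,P3.r0)
|SC outcomes| = 9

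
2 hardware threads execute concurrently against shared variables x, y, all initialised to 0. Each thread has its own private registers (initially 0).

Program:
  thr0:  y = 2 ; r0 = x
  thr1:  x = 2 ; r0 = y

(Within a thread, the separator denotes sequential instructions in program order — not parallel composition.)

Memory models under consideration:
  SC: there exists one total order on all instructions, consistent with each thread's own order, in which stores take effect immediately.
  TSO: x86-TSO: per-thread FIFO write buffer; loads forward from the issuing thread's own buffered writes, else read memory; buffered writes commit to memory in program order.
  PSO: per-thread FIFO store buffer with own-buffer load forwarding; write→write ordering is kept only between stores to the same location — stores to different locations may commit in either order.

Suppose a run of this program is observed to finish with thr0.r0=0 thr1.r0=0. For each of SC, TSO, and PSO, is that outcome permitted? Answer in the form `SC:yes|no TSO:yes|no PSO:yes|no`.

SC:no TSO:yes PSO:yes

outcome vector order: (thr0.r0,thr1.r0)
SC: 3 outcomes — {02, 20, 22}
TSO: 4 outcomes — {00, 02, 20, 22}
PSO: 4 outcomes — {00, 02, 20, 22}
target 00 ∈ {TSO,PSO}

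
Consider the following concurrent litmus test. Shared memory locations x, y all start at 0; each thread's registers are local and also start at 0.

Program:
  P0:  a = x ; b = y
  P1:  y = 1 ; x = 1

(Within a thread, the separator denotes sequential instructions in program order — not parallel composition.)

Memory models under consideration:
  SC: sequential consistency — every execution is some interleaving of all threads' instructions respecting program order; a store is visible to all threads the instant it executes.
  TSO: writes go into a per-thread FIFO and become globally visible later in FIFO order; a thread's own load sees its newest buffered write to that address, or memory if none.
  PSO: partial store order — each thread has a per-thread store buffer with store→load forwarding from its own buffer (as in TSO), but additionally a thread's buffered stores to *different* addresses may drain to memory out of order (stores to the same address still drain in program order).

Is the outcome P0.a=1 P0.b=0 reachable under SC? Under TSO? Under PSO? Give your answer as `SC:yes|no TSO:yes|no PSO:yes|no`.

SC:no TSO:no PSO:yes

outcome vector order: (P0.a,P0.b)
under SC → <0 0>, <0 1>, <1 1>
under TSO → <0 0>, <0 1>, <1 1>
under PSO → <0 0>, <0 1>, <1 0>, <1 1>
target <1 0> ∈ {PSO}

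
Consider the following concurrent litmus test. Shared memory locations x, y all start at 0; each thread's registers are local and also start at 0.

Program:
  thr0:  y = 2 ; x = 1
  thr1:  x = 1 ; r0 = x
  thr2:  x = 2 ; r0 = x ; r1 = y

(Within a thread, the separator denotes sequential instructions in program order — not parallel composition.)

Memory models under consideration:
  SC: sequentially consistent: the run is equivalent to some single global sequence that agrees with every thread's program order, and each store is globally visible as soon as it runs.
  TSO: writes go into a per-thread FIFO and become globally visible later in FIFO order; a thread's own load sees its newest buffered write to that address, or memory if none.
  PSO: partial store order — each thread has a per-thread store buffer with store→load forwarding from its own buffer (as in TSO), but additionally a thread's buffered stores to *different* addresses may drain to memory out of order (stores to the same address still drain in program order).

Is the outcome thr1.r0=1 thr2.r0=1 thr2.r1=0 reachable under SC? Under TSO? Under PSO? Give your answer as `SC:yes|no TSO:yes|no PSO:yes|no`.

SC:yes TSO:yes PSO:yes

outcome vector order: (thr1.r0,thr2.r0,thr2.r1)
under SC → 110, 112, 120, 122, 212, 220, 222
under TSO → 110, 112, 120, 122, 212, 220, 222
under PSO → 110, 112, 120, 122, 210, 212, 220, 222
target 110 ∈ {SC,TSO,PSO}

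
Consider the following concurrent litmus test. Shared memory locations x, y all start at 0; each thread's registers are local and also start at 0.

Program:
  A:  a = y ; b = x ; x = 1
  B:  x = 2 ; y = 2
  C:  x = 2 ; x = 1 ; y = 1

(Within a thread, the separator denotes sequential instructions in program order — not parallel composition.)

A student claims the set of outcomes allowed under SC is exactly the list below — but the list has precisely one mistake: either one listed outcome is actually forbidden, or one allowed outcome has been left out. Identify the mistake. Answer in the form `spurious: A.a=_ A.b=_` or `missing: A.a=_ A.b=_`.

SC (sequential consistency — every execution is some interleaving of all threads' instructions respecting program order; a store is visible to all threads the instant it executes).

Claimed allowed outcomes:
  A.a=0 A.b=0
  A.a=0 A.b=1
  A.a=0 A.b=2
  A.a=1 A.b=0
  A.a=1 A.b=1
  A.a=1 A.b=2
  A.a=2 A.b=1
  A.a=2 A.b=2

outcome vector order: (A.a,A.b)
under SC → <0 0>, <0 1>, <0 2>, <1 1>, <1 2>, <2 1>, <2 2>
claimed∖SC = {<1 0>}

spurious: A.a=1 A.b=0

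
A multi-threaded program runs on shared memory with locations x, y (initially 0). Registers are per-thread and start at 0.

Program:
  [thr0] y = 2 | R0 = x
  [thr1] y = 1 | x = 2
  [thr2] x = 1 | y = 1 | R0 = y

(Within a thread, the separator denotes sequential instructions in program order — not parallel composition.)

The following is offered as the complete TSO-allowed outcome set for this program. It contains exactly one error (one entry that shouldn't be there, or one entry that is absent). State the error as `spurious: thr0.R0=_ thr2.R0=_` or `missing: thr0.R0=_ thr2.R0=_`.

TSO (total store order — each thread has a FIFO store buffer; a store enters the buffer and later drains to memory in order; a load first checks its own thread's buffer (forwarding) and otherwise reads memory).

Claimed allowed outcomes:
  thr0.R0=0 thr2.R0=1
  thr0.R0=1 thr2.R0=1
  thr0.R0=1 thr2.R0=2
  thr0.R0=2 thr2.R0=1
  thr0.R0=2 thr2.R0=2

missing: thr0.R0=0 thr2.R0=2

outcome vector order: (thr0.R0,thr2.R0)
TSO (6): 0/1 0/2 1/1 1/2 2/1 2/2
TSO∖claimed = {0/2}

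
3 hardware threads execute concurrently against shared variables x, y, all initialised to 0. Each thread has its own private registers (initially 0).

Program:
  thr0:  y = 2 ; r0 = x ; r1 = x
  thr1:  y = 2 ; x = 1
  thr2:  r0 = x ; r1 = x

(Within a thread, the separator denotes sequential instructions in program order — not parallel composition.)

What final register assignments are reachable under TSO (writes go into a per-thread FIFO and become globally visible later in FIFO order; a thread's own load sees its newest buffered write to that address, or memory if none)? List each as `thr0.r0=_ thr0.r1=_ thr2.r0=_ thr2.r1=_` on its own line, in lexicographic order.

outcome vector order: (thr0.r0,thr0.r1,thr2.r0,thr2.r1)
|TSO outcomes| = 9

thr0.r0=0 thr0.r1=0 thr2.r0=0 thr2.r1=0
thr0.r0=0 thr0.r1=0 thr2.r0=0 thr2.r1=1
thr0.r0=0 thr0.r1=0 thr2.r0=1 thr2.r1=1
thr0.r0=0 thr0.r1=1 thr2.r0=0 thr2.r1=0
thr0.r0=0 thr0.r1=1 thr2.r0=0 thr2.r1=1
thr0.r0=0 thr0.r1=1 thr2.r0=1 thr2.r1=1
thr0.r0=1 thr0.r1=1 thr2.r0=0 thr2.r1=0
thr0.r0=1 thr0.r1=1 thr2.r0=0 thr2.r1=1
thr0.r0=1 thr0.r1=1 thr2.r0=1 thr2.r1=1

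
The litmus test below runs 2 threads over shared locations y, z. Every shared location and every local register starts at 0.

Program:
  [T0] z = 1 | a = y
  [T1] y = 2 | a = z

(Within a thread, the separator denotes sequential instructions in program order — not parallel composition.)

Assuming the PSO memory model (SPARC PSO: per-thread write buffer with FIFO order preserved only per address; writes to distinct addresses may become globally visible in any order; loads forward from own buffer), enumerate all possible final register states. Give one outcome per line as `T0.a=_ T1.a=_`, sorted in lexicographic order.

T0.a=0 T1.a=0
T0.a=0 T1.a=1
T0.a=2 T1.a=0
T0.a=2 T1.a=1

outcome vector order: (T0.a,T1.a)
|PSO outcomes| = 4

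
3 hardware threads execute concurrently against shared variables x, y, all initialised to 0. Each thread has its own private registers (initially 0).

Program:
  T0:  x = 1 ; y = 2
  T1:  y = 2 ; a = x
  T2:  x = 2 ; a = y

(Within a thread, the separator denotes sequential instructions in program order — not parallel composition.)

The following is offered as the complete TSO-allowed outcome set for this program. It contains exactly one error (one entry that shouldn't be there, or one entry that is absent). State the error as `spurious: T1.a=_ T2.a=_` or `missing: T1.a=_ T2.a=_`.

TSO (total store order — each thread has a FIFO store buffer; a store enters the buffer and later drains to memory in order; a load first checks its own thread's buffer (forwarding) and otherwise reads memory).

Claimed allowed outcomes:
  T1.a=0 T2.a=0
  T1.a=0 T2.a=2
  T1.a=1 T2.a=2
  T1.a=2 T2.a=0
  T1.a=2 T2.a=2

missing: T1.a=1 T2.a=0

outcome vector order: (T1.a,T2.a)
[TSO] allowed = {00, 02, 10, 12, 20, 22}
TSO∖claimed = {10}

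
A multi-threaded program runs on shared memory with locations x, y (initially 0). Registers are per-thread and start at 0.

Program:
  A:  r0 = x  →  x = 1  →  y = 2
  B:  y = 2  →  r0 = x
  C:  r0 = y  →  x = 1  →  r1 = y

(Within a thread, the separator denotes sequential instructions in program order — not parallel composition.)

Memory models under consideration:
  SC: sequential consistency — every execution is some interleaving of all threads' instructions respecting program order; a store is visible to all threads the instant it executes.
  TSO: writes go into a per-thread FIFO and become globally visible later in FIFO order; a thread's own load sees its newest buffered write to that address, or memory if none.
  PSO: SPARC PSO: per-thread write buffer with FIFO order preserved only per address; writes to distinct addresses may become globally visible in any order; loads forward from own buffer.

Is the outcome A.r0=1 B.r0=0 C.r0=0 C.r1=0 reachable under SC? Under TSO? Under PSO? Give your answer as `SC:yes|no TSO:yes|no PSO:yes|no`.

SC:no TSO:yes PSO:yes

outcome vector order: (A.r0,B.r0,C.r0,C.r1)
[SC] allowed = {0002; 0022; 0100; 0102; 0122; 1002; 1022; 1100; 1102; 1122}
[TSO] allowed = {0000; 0002; 0022; 0100; 0102; 0122; 1000; 1002; 1022; 1100; 1102; 1122}
[PSO] allowed = {0000; 0002; 0022; 0100; 0102; 0122; 1000; 1002; 1022; 1100; 1102; 1122}
target 1000 ∈ {TSO,PSO}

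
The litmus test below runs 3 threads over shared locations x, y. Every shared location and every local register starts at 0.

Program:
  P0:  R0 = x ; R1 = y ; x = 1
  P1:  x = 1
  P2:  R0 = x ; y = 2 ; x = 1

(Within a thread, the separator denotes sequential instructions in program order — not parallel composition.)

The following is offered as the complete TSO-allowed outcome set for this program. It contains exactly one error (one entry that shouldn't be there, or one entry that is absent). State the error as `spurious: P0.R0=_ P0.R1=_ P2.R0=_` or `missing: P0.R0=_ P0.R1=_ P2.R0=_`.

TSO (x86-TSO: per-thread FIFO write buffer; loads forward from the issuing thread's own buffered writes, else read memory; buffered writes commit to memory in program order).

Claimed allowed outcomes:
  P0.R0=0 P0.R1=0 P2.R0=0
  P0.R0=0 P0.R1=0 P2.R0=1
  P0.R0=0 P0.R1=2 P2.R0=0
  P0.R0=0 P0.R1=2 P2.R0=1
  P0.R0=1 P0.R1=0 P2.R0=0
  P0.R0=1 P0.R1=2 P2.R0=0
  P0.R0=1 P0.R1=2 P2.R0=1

outcome vector order: (P0.R0,P0.R1,P2.R0)
TSO: 8 outcomes — {000 001 020 021 100 101 120 121}
TSO∖claimed = {101}

missing: P0.R0=1 P0.R1=0 P2.R0=1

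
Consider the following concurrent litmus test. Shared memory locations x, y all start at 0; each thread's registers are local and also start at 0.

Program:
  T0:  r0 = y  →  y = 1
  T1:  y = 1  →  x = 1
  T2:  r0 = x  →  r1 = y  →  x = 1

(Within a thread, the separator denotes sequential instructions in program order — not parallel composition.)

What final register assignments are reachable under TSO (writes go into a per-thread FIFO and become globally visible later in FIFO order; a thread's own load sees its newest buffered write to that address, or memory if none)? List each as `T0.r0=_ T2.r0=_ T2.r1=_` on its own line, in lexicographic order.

outcome vector order: (T0.r0,T2.r0,T2.r1)
|TSO outcomes| = 6

T0.r0=0 T2.r0=0 T2.r1=0
T0.r0=0 T2.r0=0 T2.r1=1
T0.r0=0 T2.r0=1 T2.r1=1
T0.r0=1 T2.r0=0 T2.r1=0
T0.r0=1 T2.r0=0 T2.r1=1
T0.r0=1 T2.r0=1 T2.r1=1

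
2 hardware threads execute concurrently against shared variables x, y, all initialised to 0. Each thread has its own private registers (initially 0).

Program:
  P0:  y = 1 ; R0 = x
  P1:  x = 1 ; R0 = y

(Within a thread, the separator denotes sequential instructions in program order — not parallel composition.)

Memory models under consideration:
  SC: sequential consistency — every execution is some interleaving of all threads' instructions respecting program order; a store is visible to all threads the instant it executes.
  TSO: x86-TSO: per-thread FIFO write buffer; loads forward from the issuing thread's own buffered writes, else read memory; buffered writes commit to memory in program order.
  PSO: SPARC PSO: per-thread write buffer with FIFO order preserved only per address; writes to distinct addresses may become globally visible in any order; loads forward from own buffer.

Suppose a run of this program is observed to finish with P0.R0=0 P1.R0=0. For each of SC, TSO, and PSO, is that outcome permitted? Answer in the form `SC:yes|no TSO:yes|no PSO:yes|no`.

SC:no TSO:yes PSO:yes

outcome vector order: (P0.R0,P1.R0)
SC: 3 outcomes — {01, 10, 11}
TSO: 4 outcomes — {00, 01, 10, 11}
PSO: 4 outcomes — {00, 01, 10, 11}
target 00 ∈ {TSO,PSO}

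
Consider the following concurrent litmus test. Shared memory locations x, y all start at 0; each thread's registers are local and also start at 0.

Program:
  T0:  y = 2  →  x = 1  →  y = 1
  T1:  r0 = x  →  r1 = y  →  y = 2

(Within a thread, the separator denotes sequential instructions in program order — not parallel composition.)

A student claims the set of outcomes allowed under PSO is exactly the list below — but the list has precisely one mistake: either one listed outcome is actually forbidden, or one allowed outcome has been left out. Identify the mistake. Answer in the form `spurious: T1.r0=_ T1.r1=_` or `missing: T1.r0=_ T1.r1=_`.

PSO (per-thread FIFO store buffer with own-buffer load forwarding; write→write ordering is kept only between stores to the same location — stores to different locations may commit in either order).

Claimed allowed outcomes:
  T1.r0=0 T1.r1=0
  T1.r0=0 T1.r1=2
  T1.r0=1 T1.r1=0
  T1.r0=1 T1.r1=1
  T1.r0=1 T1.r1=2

missing: T1.r0=0 T1.r1=1

outcome vector order: (T1.r0,T1.r1)
PSO (6): (0,0), (0,1), (0,2), (1,0), (1,1), (1,2)
PSO∖claimed = {(0,1)}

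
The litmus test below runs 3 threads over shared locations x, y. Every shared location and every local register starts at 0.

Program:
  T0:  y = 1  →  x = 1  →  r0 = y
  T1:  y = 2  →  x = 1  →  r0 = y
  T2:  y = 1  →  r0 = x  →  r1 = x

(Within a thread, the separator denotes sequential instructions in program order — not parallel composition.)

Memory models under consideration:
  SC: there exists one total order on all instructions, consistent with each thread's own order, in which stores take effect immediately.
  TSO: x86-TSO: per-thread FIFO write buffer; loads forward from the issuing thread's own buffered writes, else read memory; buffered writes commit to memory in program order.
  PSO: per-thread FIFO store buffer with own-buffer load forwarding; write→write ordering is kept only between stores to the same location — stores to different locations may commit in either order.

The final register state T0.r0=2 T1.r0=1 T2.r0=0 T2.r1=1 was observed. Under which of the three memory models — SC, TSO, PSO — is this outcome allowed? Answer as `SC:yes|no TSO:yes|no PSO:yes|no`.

SC:no TSO:yes PSO:yes

outcome vector order: (T0.r0,T1.r0,T2.r0,T2.r1)
SC (10): <1 1 0 0> <1 1 0 1> <1 1 1 1> <1 2 0 0> <1 2 0 1> <1 2 1 1> <2 1 1 1> <2 2 0 0> <2 2 0 1> <2 2 1 1>
TSO (12): <1 1 0 0> <1 1 0 1> <1 1 1 1> <1 2 0 0> <1 2 0 1> <1 2 1 1> <2 1 0 0> <2 1 0 1> <2 1 1 1> <2 2 0 0> <2 2 0 1> <2 2 1 1>
PSO (12): <1 1 0 0> <1 1 0 1> <1 1 1 1> <1 2 0 0> <1 2 0 1> <1 2 1 1> <2 1 0 0> <2 1 0 1> <2 1 1 1> <2 2 0 0> <2 2 0 1> <2 2 1 1>
target <2 1 0 1> ∈ {TSO,PSO}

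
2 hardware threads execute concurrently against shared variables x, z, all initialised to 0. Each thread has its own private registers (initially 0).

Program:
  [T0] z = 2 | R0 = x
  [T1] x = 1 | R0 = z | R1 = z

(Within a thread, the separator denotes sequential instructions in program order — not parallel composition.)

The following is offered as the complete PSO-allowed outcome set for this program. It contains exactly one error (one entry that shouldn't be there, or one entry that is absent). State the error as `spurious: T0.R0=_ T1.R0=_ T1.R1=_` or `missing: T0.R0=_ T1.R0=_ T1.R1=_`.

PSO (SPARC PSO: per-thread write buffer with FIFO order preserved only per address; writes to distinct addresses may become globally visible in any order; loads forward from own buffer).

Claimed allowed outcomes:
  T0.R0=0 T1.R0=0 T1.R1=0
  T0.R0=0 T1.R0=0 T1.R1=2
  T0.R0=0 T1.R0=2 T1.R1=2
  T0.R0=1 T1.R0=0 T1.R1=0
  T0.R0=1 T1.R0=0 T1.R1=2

missing: T0.R0=1 T1.R0=2 T1.R1=2

outcome vector order: (T0.R0,T1.R0,T1.R1)
under PSO → <0 0 0> <0 0 2> <0 2 2> <1 0 0> <1 0 2> <1 2 2>
PSO∖claimed = {<1 2 2>}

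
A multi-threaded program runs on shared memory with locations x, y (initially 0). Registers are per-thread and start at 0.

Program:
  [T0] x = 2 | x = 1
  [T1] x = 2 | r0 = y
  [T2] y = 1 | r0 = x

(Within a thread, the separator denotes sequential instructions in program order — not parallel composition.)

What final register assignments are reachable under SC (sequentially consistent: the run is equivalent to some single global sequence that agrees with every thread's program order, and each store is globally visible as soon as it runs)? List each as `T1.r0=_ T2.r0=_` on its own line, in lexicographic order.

T1.r0=0 T2.r0=1
T1.r0=0 T2.r0=2
T1.r0=1 T2.r0=0
T1.r0=1 T2.r0=1
T1.r0=1 T2.r0=2

outcome vector order: (T1.r0,T2.r0)
|SC outcomes| = 5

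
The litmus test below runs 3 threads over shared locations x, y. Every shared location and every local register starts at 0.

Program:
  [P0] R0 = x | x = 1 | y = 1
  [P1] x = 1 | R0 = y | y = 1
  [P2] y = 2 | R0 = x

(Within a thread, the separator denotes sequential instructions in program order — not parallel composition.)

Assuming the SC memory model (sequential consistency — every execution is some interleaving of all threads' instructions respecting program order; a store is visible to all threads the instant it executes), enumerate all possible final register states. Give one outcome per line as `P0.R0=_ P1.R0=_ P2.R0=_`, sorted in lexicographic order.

outcome vector order: (P0.R0,P1.R0,P2.R0)
|SC outcomes| = 10

P0.R0=0 P1.R0=0 P2.R0=1
P0.R0=0 P1.R0=1 P2.R0=0
P0.R0=0 P1.R0=1 P2.R0=1
P0.R0=0 P1.R0=2 P2.R0=0
P0.R0=0 P1.R0=2 P2.R0=1
P0.R0=1 P1.R0=0 P2.R0=1
P0.R0=1 P1.R0=1 P2.R0=0
P0.R0=1 P1.R0=1 P2.R0=1
P0.R0=1 P1.R0=2 P2.R0=0
P0.R0=1 P1.R0=2 P2.R0=1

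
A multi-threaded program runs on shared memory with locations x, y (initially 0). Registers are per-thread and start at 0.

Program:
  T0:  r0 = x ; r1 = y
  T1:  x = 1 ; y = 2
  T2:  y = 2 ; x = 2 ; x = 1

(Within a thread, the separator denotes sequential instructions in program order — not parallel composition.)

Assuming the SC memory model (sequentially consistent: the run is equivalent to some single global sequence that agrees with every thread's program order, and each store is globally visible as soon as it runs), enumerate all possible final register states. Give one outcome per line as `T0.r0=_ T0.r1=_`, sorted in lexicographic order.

T0.r0=0 T0.r1=0
T0.r0=0 T0.r1=2
T0.r0=1 T0.r1=0
T0.r0=1 T0.r1=2
T0.r0=2 T0.r1=2

outcome vector order: (T0.r0,T0.r1)
|SC outcomes| = 5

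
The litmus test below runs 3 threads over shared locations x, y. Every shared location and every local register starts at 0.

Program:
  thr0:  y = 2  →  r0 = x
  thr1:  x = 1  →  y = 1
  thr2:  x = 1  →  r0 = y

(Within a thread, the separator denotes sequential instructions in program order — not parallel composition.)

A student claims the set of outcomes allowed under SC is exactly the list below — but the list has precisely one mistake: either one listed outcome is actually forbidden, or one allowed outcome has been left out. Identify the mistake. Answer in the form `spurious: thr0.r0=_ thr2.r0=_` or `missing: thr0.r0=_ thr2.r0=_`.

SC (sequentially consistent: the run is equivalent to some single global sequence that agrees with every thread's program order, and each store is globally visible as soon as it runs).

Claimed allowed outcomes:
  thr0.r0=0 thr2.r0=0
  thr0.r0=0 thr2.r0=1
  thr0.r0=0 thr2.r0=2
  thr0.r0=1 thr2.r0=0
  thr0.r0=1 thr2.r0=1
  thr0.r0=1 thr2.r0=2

outcome vector order: (thr0.r0,thr2.r0)
under SC → <0 1>, <0 2>, <1 0>, <1 1>, <1 2>
claimed∖SC = {<0 0>}

spurious: thr0.r0=0 thr2.r0=0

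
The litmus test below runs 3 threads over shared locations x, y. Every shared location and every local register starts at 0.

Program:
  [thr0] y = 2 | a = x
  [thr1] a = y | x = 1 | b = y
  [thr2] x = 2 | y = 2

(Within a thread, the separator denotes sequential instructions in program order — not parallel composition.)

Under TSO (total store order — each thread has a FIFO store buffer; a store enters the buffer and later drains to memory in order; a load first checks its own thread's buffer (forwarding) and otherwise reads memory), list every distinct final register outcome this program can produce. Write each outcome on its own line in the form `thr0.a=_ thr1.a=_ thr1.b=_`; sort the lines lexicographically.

outcome vector order: (thr0.a,thr1.a,thr1.b)
|TSO outcomes| = 9

thr0.a=0 thr1.a=0 thr1.b=0
thr0.a=0 thr1.a=0 thr1.b=2
thr0.a=0 thr1.a=2 thr1.b=2
thr0.a=1 thr1.a=0 thr1.b=0
thr0.a=1 thr1.a=0 thr1.b=2
thr0.a=1 thr1.a=2 thr1.b=2
thr0.a=2 thr1.a=0 thr1.b=0
thr0.a=2 thr1.a=0 thr1.b=2
thr0.a=2 thr1.a=2 thr1.b=2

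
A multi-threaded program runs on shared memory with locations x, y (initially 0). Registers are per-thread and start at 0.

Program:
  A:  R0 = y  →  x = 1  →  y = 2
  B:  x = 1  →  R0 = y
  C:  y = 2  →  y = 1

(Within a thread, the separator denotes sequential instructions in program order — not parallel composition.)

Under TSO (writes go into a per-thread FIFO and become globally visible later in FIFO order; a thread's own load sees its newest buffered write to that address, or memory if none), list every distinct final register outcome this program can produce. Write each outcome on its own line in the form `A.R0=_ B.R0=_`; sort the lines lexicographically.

A.R0=0 B.R0=0
A.R0=0 B.R0=1
A.R0=0 B.R0=2
A.R0=1 B.R0=0
A.R0=1 B.R0=1
A.R0=1 B.R0=2
A.R0=2 B.R0=0
A.R0=2 B.R0=1
A.R0=2 B.R0=2

outcome vector order: (A.R0,B.R0)
|TSO outcomes| = 9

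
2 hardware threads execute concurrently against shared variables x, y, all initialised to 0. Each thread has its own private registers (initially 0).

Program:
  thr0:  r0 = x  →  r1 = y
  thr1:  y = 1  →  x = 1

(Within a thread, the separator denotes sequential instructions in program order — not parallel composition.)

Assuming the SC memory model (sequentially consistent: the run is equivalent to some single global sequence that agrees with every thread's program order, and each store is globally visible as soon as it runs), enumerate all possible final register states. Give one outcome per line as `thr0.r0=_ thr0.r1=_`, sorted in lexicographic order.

outcome vector order: (thr0.r0,thr0.r1)
|SC outcomes| = 3

thr0.r0=0 thr0.r1=0
thr0.r0=0 thr0.r1=1
thr0.r0=1 thr0.r1=1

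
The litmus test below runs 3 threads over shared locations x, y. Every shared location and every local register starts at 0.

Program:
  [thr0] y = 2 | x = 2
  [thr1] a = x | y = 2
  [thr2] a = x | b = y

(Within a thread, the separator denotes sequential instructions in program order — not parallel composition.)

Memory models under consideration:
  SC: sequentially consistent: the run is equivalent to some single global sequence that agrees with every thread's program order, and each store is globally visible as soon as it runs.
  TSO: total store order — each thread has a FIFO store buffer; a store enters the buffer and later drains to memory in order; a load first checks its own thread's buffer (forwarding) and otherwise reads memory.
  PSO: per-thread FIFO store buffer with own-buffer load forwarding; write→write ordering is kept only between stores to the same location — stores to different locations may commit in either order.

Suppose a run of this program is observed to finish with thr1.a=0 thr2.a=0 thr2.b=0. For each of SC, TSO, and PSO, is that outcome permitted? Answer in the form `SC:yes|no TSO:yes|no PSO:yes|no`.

SC:yes TSO:yes PSO:yes

outcome vector order: (thr1.a,thr2.a,thr2.b)
SC: 6 outcomes — {000, 002, 022, 200, 202, 222}
TSO: 6 outcomes — {000, 002, 022, 200, 202, 222}
PSO: 8 outcomes — {000, 002, 020, 022, 200, 202, 220, 222}
target 000 ∈ {SC,TSO,PSO}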